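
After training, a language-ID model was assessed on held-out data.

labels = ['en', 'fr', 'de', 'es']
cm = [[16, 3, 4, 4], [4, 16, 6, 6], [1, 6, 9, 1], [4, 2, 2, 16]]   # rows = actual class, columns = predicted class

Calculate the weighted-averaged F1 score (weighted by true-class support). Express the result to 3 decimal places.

0.571

Per-class F1 score (2·TP/(2·TP+FP+FN)):
  en: TP=16, FP=4+1+4=9, FN=3+4+4=11 → 32/52 = 0.6154
  fr: TP=16, FP=3+6+2=11, FN=4+6+6=16 → 32/59 = 0.5424
  de: TP=9, FP=4+6+2=12, FN=1+6+1=8 → 18/38 = 0.4737
  es: TP=16, FP=4+6+1=11, FN=4+2+2=8 → 32/51 = 0.6275
Weighted-F1 score = Σ (supportᵢ/N)·F1 scoreᵢ with N=100: (27/100)·0.6154 + (32/100)·0.5424 + (17/100)·0.4737 + (24/100)·0.6275 = 0.571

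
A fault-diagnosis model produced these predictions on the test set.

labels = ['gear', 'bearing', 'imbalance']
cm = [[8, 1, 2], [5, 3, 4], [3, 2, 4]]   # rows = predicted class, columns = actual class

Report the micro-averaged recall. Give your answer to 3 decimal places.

0.469

Micro-averaging pools counts across classes: ΣTP=15, ΣFP=17, ΣFN=17.
Micro-recall = TP/(TP+FN) on pooled counts = 0.469 (equals overall accuracy in single-label multiclass).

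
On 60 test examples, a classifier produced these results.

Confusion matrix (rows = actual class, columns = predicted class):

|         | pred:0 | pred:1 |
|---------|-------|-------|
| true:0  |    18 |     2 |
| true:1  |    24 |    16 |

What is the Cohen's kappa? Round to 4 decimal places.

Observed agreement pₒ = trace/N = 34/60 = 0.56667
Expected agreement pₑ = Σ (rowᵢ·colᵢ)/N² = (20·42 + 40·18)/60² = 0.43333
κ = (pₒ − pₑ)/(1 − pₑ) = (0.56667 − 0.43333)/(1 − 0.43333) = 0.2353

0.2353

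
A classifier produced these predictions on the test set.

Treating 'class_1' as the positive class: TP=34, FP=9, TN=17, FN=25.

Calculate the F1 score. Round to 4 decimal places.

0.6667

Precision = TP/(TP+FP) = 34/43 = 0.7907
Recall = TP/(TP+FN) = 34/59 = 0.5763
F1 = 2·TP/(2·TP+FP+FN) = 68/102 = 0.6667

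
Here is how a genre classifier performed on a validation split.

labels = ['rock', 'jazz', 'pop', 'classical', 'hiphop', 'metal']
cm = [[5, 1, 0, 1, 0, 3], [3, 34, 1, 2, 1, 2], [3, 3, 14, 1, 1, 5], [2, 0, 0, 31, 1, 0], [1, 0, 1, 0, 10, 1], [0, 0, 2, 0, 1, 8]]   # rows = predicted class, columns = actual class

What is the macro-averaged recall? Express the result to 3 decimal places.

Per-class recall (TP/(TP+FN)):
  rock: TP=5, FN=3+3+2+1+0=9 → 5/14 = 0.3571
  jazz: TP=34, FN=1+3+0+0+0=4 → 34/38 = 0.8947
  pop: TP=14, FN=0+1+0+1+2=4 → 14/18 = 0.7778
  classical: TP=31, FN=1+2+1+0+0=4 → 31/35 = 0.8857
  hiphop: TP=10, FN=0+1+1+1+1=4 → 10/14 = 0.7143
  metal: TP=8, FN=3+2+5+0+1=11 → 8/19 = 0.4211
Macro-recall = mean = (0.3571 + 0.8947 + 0.7778 + 0.8857 + 0.7143 + 0.4211) / 6 = 0.675

0.675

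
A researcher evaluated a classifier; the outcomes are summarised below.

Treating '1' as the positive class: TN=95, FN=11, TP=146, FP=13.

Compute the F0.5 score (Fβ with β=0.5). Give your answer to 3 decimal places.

0.921

Fβ = (1+β²)·TP / ((1+β²)·TP + β²·FN + FP), with β²=1/4
= 1.25·146 / (1.25·146 + 0.25·11 + 13) = 0.921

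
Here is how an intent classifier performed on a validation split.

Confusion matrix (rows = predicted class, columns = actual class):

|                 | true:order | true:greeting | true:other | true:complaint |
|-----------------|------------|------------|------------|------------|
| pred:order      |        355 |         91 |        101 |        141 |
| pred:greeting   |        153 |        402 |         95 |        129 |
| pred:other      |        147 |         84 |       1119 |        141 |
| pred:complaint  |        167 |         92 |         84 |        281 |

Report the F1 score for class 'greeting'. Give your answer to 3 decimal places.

0.555

Treat 'greeting' as positive and all other classes as negative.
F1 score = 2·TP/(2·TP+FP+FN).
greeting: TP=402, FP=153+95+129=377, FN=91+84+92=267 → 804/1448 = 0.5552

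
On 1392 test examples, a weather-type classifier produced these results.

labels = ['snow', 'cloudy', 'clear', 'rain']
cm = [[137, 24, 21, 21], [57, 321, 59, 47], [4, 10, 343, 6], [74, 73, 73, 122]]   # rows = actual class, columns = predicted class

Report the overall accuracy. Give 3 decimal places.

0.663

Accuracy = trace / total = (137+321+343+122=923) / 1392 = 923/1392 = 0.663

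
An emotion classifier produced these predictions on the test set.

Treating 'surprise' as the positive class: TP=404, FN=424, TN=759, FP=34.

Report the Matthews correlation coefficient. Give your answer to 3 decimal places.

0.501

MCC = (TP·TN − FP·FN) / √((TP+FP)(TP+FN)(TN+FP)(TN+FN))
Numerator = 404·759 − 34·424 = 292220
Denominator = √(438·828·793·1183) = √340221989016 = 583285.5124
MCC = 292220 / 583285.5124 = 0.501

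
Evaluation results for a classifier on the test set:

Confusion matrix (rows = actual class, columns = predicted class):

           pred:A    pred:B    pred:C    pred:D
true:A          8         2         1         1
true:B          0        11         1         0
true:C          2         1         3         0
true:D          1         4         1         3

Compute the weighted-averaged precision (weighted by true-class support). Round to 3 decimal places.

0.662

Per-class precision (TP/(TP+FP)):
  A: TP=8, FP=0+2+1=3 → 8/11 = 0.7273
  B: TP=11, FP=2+1+4=7 → 11/18 = 0.6111
  C: TP=3, FP=1+1+1=3 → 3/6 = 0.5000
  D: TP=3, FP=1+0+0=1 → 3/4 = 0.7500
Weighted-precision = Σ (supportᵢ/N)·precisionᵢ with N=39: (12/39)·0.7273 + (12/39)·0.6111 + (6/39)·0.5000 + (9/39)·0.7500 = 0.662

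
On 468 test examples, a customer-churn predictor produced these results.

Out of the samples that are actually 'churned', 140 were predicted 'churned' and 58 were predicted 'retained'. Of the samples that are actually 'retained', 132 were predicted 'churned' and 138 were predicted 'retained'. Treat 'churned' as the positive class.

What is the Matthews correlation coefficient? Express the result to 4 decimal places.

0.2185

MCC = (TP·TN − FP·FN) / √((TP+FP)(TP+FN)(TN+FP)(TN+FN))
Numerator = 140·138 − 132·58 = 11664
Denominator = √(272·198·270·196) = √2850059520 = 53385.9487
MCC = 11664 / 53385.9487 = 0.2185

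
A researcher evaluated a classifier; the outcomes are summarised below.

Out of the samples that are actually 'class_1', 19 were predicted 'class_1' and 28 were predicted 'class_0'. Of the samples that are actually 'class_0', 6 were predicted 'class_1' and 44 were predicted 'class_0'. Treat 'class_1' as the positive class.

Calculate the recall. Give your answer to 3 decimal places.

Recall = TP/(TP+FN) = 19/(19+28) = 19/47 = 0.404

0.404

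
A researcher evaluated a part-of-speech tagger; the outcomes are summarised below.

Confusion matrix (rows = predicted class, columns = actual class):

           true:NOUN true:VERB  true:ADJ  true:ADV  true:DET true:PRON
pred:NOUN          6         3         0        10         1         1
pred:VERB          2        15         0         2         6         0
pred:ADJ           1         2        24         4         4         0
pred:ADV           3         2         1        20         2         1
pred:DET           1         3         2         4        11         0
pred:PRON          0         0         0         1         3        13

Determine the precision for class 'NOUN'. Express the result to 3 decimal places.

0.286

Treat 'NOUN' as positive and all other classes as negative.
precision = TP/(TP+FP).
NOUN: TP=6, FP=3+0+10+1+1=15 → 6/21 = 0.2857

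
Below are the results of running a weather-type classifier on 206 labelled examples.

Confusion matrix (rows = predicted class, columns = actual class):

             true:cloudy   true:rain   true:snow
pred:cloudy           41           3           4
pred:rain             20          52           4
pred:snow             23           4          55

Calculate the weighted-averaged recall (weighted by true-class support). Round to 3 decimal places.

Per-class recall (TP/(TP+FN)):
  cloudy: TP=41, FN=20+23=43 → 41/84 = 0.4881
  rain: TP=52, FN=3+4=7 → 52/59 = 0.8814
  snow: TP=55, FN=4+4=8 → 55/63 = 0.8730
Weighted-recall = Σ (supportᵢ/N)·recallᵢ with N=206: (84/206)·0.4881 + (59/206)·0.8814 + (63/206)·0.8730 = 0.718

0.718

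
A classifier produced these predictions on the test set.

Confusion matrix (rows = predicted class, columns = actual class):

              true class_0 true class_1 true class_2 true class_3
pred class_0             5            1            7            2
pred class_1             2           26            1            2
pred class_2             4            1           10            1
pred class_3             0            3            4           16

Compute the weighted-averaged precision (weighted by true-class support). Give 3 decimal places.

0.683

Per-class precision (TP/(TP+FP)):
  class_0: TP=5, FP=1+7+2=10 → 5/15 = 0.3333
  class_1: TP=26, FP=2+1+2=5 → 26/31 = 0.8387
  class_2: TP=10, FP=4+1+1=6 → 10/16 = 0.6250
  class_3: TP=16, FP=0+3+4=7 → 16/23 = 0.6957
Weighted-precision = Σ (supportᵢ/N)·precisionᵢ with N=85: (11/85)·0.3333 + (31/85)·0.8387 + (22/85)·0.6250 + (21/85)·0.6957 = 0.683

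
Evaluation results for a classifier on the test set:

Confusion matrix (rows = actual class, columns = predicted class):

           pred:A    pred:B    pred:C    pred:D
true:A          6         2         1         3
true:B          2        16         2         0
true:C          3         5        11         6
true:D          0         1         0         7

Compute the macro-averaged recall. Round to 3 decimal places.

0.654

Per-class recall (TP/(TP+FN)):
  A: TP=6, FN=2+1+3=6 → 6/12 = 0.5000
  B: TP=16, FN=2+2+0=4 → 16/20 = 0.8000
  C: TP=11, FN=3+5+6=14 → 11/25 = 0.4400
  D: TP=7, FN=0+1+0=1 → 7/8 = 0.8750
Macro-recall = mean = (0.5000 + 0.8000 + 0.4400 + 0.8750) / 4 = 0.654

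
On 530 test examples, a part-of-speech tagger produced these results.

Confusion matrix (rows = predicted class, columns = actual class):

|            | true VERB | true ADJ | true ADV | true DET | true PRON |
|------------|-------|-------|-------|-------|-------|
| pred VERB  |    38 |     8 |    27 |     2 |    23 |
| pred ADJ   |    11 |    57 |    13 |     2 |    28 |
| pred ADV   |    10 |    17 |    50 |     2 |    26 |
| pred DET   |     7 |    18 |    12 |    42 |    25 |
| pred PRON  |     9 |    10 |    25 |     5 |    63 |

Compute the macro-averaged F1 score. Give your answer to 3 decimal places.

Per-class F1 score (2·TP/(2·TP+FP+FN)):
  VERB: TP=38, FP=8+27+2+23=60, FN=11+10+7+9=37 → 76/173 = 0.4393
  ADJ: TP=57, FP=11+13+2+28=54, FN=8+17+18+10=53 → 114/221 = 0.5158
  ADV: TP=50, FP=10+17+2+26=55, FN=27+13+12+25=77 → 100/232 = 0.4310
  DET: TP=42, FP=7+18+12+25=62, FN=2+2+2+5=11 → 84/157 = 0.5350
  PRON: TP=63, FP=9+10+25+5=49, FN=23+28+26+25=102 → 126/277 = 0.4549
Macro-F1 score = mean = (0.4393 + 0.5158 + 0.4310 + 0.5350 + 0.4549) / 5 = 0.475

0.475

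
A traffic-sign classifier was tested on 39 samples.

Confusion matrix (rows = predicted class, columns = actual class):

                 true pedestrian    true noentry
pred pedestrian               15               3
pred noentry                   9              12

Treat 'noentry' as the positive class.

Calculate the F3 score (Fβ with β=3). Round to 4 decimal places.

Fβ = (1+β²)·TP / ((1+β²)·TP + β²·FN + FP), with β²=9
= 10·12 / (10·12 + 9·3 + 9) = 0.7692

0.7692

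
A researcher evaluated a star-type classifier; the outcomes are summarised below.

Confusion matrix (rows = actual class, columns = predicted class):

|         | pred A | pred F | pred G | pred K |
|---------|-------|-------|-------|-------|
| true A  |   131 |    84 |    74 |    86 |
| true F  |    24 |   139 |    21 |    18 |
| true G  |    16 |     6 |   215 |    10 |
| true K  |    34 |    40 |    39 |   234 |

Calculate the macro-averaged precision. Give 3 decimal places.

Per-class precision (TP/(TP+FP)):
  A: TP=131, FP=24+16+34=74 → 131/205 = 0.6390
  F: TP=139, FP=84+6+40=130 → 139/269 = 0.5167
  G: TP=215, FP=74+21+39=134 → 215/349 = 0.6160
  K: TP=234, FP=86+18+10=114 → 234/348 = 0.6724
Macro-precision = mean = (0.6390 + 0.5167 + 0.6160 + 0.6724) / 4 = 0.611

0.611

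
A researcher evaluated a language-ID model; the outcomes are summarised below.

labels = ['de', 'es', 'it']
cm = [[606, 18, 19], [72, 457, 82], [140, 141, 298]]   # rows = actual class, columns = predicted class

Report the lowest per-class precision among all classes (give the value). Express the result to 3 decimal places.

Per-class precision (TP/(TP+FP)):
  de: TP=606, FP=72+140=212 → 606/818 = 0.7408
  es: TP=457, FP=18+141=159 → 457/616 = 0.7419
  it: TP=298, FP=19+82=101 → 298/399 = 0.7469
Lowest is class 'de' with precision = 0.741.

0.741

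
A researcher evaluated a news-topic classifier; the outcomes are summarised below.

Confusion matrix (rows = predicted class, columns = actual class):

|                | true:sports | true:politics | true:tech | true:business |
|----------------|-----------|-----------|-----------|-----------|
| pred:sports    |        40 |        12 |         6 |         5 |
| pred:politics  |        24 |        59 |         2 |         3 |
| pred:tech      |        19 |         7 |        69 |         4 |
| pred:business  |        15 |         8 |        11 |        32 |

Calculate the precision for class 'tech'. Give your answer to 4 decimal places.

One-vs-rest for 'tech': TP = diagonal; FP = other classes predicted 'tech'; FN = 'tech' predicted as other.
precision = TP/(TP+FP).
tech: TP=69, FP=19+7+4=30 → 69/99 = 0.69697

0.6970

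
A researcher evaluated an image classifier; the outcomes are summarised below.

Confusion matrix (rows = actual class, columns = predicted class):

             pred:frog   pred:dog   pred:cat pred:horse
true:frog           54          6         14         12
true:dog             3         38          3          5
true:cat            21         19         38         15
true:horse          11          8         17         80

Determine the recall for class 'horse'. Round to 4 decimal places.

Take TP from the diagonal, FP from the rest of the 'horse' prediction marginal, FN from the rest of the 'horse' actual marginal.
recall = TP/(TP+FN).
horse: TP=80, FN=11+8+17=36 → 80/116 = 0.68966

0.6897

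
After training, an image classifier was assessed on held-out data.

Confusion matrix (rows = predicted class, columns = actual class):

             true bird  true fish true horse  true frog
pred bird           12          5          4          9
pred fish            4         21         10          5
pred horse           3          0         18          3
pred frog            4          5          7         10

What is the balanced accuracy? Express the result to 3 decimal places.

Balanced accuracy = mean of per-class recall.
  bird: recall = 12/23 = 0.5217
  fish: recall = 21/31 = 0.6774
  horse: recall = 18/39 = 0.4615
  frog: recall = 10/27 = 0.3704
Mean = (0.5217 + 0.6774 + 0.4615 + 0.3704) / 4 = 0.508

0.508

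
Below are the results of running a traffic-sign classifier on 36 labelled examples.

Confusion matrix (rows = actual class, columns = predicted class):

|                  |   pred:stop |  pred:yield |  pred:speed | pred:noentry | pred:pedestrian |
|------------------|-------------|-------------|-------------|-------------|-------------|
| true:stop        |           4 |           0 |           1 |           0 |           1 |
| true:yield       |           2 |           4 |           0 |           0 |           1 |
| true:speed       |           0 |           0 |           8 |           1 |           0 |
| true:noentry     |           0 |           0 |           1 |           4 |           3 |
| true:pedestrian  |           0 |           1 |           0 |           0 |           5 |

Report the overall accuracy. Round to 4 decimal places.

0.6944

Accuracy = trace / total = (4+4+8+4+5=25) / 36 = 25/36 = 0.6944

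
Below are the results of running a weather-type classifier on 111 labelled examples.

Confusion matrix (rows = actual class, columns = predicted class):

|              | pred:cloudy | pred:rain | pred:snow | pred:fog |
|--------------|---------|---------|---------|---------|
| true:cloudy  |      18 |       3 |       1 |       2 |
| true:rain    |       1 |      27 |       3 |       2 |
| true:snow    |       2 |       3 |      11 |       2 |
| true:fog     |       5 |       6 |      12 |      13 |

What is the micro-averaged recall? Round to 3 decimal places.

0.622

Micro-averaging pools counts across classes: ΣTP=69, ΣFP=42, ΣFN=42.
Micro-recall = TP/(TP+FN) on pooled counts = 0.622 (equals overall accuracy in single-label multiclass).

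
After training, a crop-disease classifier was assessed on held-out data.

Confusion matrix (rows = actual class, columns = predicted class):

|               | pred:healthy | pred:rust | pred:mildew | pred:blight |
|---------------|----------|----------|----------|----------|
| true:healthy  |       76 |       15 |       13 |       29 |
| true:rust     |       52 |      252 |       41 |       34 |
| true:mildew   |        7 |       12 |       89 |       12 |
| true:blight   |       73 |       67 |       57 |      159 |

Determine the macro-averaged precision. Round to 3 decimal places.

0.555

Per-class precision (TP/(TP+FP)):
  healthy: TP=76, FP=52+7+73=132 → 76/208 = 0.3654
  rust: TP=252, FP=15+12+67=94 → 252/346 = 0.7283
  mildew: TP=89, FP=13+41+57=111 → 89/200 = 0.4450
  blight: TP=159, FP=29+34+12=75 → 159/234 = 0.6795
Macro-precision = mean = (0.3654 + 0.7283 + 0.4450 + 0.6795) / 4 = 0.555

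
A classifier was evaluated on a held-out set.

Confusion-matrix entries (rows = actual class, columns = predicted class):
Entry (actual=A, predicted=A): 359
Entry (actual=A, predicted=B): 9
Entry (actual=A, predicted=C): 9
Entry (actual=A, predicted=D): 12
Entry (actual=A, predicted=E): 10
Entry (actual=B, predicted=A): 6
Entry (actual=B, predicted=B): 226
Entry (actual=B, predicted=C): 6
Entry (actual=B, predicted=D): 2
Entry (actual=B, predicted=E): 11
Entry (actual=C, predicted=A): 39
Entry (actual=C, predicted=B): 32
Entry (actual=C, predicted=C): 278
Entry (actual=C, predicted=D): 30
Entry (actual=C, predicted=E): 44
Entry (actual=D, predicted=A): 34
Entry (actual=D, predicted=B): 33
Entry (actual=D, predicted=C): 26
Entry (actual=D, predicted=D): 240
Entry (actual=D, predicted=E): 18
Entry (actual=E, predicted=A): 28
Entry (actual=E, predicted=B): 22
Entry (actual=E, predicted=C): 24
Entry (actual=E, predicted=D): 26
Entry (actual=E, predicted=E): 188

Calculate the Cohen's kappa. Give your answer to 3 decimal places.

Observed agreement pₒ = trace/N = 1291/1712 = 0.7541
Expected agreement pₑ = Σ (rowᵢ·colᵢ)/N² = (399·466 + 251·322 + 423·343 + 351·310 + 288·271)/1712² = 0.2043
κ = (pₒ − pₑ)/(1 − pₑ) = (0.7541 − 0.2043)/(1 − 0.2043) = 0.691

0.691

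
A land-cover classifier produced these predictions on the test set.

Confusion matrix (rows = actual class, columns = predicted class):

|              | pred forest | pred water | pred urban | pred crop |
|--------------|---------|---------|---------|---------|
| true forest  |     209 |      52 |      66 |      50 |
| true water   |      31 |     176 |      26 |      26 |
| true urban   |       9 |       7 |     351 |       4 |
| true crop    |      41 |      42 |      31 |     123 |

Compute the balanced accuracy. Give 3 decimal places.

Balanced accuracy = mean of per-class recall.
  forest: recall = 209/377 = 0.5544
  water: recall = 176/259 = 0.6795
  urban: recall = 351/371 = 0.9461
  crop: recall = 123/237 = 0.5190
Mean = (0.5544 + 0.6795 + 0.9461 + 0.5190) / 4 = 0.675

0.675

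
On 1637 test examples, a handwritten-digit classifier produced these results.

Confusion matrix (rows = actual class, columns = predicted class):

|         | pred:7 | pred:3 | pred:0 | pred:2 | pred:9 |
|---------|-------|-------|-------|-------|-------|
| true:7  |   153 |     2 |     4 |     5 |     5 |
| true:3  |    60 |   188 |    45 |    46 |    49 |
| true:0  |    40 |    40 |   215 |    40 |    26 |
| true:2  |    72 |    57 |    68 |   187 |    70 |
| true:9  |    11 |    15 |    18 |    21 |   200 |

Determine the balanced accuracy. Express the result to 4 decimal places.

Balanced accuracy = mean of per-class recall.
  7: recall = 153/169 = 0.90533
  3: recall = 188/388 = 0.48454
  0: recall = 215/361 = 0.59557
  2: recall = 187/454 = 0.41189
  9: recall = 200/265 = 0.75472
Mean = (0.90533 + 0.48454 + 0.59557 + 0.41189 + 0.75472) / 5 = 0.6304

0.6304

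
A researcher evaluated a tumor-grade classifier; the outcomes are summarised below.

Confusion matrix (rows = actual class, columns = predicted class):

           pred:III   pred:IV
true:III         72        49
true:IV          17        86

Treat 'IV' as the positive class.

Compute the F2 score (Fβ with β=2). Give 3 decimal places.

Fβ = (1+β²)·TP / ((1+β²)·TP + β²·FN + FP), with β²=4
= 5·86 / (5·86 + 4·17 + 49) = 0.786

0.786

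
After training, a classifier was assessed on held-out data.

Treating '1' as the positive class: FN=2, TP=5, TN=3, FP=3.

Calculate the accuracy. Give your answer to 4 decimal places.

Accuracy = (TP+TN)/N = (5+3)/13 = 0.6154

0.6154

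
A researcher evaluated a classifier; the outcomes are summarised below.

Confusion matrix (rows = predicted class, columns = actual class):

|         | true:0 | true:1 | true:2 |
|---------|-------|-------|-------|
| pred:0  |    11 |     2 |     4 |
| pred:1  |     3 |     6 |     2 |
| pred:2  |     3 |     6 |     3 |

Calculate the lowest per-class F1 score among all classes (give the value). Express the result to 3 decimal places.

Per-class F1 score (2·TP/(2·TP+FP+FN)):
  0: TP=11, FP=2+4=6, FN=3+3=6 → 22/34 = 0.6471
  1: TP=6, FP=3+2=5, FN=2+6=8 → 12/25 = 0.4800
  2: TP=3, FP=3+6=9, FN=4+2=6 → 6/21 = 0.2857
Lowest is class '2' with F1 score = 0.286.

0.286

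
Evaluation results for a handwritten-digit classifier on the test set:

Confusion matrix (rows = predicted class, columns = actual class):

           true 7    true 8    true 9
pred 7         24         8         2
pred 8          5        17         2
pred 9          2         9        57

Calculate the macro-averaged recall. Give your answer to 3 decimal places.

0.736

Per-class recall (TP/(TP+FN)):
  7: TP=24, FN=5+2=7 → 24/31 = 0.7742
  8: TP=17, FN=8+9=17 → 17/34 = 0.5000
  9: TP=57, FN=2+2=4 → 57/61 = 0.9344
Macro-recall = mean = (0.7742 + 0.5000 + 0.9344) / 3 = 0.736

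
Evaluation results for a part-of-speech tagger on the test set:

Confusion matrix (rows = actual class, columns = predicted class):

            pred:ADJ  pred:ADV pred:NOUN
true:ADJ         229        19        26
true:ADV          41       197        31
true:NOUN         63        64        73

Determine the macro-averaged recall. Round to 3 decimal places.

0.644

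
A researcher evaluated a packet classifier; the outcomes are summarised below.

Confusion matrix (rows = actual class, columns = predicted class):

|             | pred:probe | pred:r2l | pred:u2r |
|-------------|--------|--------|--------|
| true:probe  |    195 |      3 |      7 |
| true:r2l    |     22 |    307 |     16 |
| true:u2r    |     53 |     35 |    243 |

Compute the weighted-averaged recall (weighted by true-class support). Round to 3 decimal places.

0.846

Per-class recall (TP/(TP+FN)):
  probe: TP=195, FN=3+7=10 → 195/205 = 0.9512
  r2l: TP=307, FN=22+16=38 → 307/345 = 0.8899
  u2r: TP=243, FN=53+35=88 → 243/331 = 0.7341
Weighted-recall = Σ (supportᵢ/N)·recallᵢ with N=881: (205/881)·0.9512 + (345/881)·0.8899 + (331/881)·0.7341 = 0.846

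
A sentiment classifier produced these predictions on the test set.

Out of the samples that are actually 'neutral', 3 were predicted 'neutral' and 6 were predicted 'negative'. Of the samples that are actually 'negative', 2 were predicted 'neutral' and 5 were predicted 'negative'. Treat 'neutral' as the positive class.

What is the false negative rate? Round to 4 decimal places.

0.6667

FNR = FN/(FN+TP) = 6/(6+3) = 0.6667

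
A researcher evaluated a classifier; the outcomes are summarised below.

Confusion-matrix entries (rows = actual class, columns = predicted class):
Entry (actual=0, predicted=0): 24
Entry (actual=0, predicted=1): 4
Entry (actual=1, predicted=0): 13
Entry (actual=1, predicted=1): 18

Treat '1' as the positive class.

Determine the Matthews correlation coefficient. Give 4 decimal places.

0.4521

MCC = (TP·TN − FP·FN) / √((TP+FP)(TP+FN)(TN+FP)(TN+FN))
Numerator = 18·24 − 4·13 = 380
Denominator = √(22·31·28·37) = √706552 = 840.5665
MCC = 380 / 840.5665 = 0.4521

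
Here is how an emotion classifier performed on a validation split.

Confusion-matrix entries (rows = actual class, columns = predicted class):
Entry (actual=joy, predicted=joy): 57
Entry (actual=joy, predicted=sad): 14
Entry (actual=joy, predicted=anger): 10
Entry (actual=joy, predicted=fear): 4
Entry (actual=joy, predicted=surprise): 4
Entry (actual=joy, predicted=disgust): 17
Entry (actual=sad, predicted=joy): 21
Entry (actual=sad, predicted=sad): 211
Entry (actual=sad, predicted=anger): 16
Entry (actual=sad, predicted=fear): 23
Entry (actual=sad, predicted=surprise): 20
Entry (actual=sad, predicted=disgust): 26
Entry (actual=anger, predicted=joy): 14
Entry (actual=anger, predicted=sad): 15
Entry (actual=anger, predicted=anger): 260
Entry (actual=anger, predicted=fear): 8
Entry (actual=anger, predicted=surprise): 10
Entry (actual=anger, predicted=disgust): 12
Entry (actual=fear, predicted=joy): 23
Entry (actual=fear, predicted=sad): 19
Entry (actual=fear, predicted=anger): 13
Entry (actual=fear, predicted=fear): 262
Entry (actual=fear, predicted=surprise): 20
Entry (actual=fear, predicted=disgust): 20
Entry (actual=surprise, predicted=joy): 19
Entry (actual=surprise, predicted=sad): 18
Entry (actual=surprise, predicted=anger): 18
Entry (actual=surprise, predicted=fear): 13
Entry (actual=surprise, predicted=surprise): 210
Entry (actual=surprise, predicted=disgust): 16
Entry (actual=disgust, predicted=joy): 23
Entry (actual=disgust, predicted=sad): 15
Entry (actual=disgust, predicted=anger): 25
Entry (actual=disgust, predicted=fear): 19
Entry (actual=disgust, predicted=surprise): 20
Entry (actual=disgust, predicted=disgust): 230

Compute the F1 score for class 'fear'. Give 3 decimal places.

One-vs-rest for 'fear': TP = diagonal; FP = other classes predicted 'fear'; FN = 'fear' predicted as other.
F1 score = 2·TP/(2·TP+FP+FN).
fear: TP=262, FP=4+23+8+13+19=67, FN=23+19+13+20+20=95 → 524/686 = 0.7638

0.764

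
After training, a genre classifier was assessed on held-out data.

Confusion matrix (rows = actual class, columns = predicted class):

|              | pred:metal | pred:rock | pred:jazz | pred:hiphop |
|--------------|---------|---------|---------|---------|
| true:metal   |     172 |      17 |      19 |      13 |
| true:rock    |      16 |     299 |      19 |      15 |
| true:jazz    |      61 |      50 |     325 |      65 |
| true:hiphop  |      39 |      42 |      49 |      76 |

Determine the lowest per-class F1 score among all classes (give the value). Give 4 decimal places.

Per-class F1 score (2·TP/(2·TP+FP+FN)):
  metal: TP=172, FP=16+61+39=116, FN=17+19+13=49 → 344/509 = 0.67583
  rock: TP=299, FP=17+50+42=109, FN=16+19+15=50 → 598/757 = 0.78996
  jazz: TP=325, FP=19+19+49=87, FN=61+50+65=176 → 650/913 = 0.71194
  hiphop: TP=76, FP=13+15+65=93, FN=39+42+49=130 → 152/375 = 0.40533
Lowest is class 'hiphop' with F1 score = 0.4053.

0.4053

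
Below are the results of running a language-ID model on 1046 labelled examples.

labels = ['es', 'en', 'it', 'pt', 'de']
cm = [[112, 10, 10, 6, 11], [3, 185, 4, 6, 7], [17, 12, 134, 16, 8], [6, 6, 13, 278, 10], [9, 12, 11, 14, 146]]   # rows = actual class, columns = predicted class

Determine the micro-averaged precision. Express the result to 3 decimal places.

0.817

Micro-averaging pools counts across classes: ΣTP=855, ΣFP=191, ΣFN=191.
Micro-precision = TP/(TP+FP) on pooled counts = 0.817 (equals overall accuracy in single-label multiclass).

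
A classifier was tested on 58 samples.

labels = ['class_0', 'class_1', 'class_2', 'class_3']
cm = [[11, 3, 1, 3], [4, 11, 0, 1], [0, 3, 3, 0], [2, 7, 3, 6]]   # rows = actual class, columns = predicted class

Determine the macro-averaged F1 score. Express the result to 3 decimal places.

0.517

Per-class F1 score (2·TP/(2·TP+FP+FN)):
  class_0: TP=11, FP=4+0+2=6, FN=3+1+3=7 → 22/35 = 0.6286
  class_1: TP=11, FP=3+3+7=13, FN=4+0+1=5 → 22/40 = 0.5500
  class_2: TP=3, FP=1+0+3=4, FN=0+3+0=3 → 6/13 = 0.4615
  class_3: TP=6, FP=3+1+0=4, FN=2+7+3=12 → 12/28 = 0.4286
Macro-F1 score = mean = (0.6286 + 0.5500 + 0.4615 + 0.4286) / 4 = 0.517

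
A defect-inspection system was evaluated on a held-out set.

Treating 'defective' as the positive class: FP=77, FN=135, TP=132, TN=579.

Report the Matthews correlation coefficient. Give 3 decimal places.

0.408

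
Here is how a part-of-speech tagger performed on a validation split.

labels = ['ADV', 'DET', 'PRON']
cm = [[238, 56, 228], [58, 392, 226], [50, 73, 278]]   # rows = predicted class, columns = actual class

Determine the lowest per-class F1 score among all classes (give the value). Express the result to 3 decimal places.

Per-class F1 score (2·TP/(2·TP+FP+FN)):
  ADV: TP=238, FP=56+228=284, FN=58+50=108 → 476/868 = 0.5484
  DET: TP=392, FP=58+226=284, FN=56+73=129 → 784/1197 = 0.6550
  PRON: TP=278, FP=50+73=123, FN=228+226=454 → 556/1133 = 0.4907
Lowest is class 'PRON' with F1 score = 0.491.

0.491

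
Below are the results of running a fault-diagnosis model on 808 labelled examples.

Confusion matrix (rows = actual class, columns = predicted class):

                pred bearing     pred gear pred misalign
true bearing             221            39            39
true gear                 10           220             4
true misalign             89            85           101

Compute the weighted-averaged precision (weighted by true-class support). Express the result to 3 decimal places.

Per-class precision (TP/(TP+FP)):
  bearing: TP=221, FP=10+89=99 → 221/320 = 0.6906
  gear: TP=220, FP=39+85=124 → 220/344 = 0.6395
  misalign: TP=101, FP=39+4=43 → 101/144 = 0.7014
Weighted-precision = Σ (supportᵢ/N)·precisionᵢ with N=808: (299/808)·0.6906 + (234/808)·0.6395 + (275/808)·0.7014 = 0.679

0.679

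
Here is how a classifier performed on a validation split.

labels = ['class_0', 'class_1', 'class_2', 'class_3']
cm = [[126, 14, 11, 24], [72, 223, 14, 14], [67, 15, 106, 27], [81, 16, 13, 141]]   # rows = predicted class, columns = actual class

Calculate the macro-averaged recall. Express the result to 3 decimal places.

0.654

Per-class recall (TP/(TP+FN)):
  class_0: TP=126, FN=72+67+81=220 → 126/346 = 0.3642
  class_1: TP=223, FN=14+15+16=45 → 223/268 = 0.8321
  class_2: TP=106, FN=11+14+13=38 → 106/144 = 0.7361
  class_3: TP=141, FN=24+14+27=65 → 141/206 = 0.6845
Macro-recall = mean = (0.3642 + 0.8321 + 0.7361 + 0.6845) / 4 = 0.654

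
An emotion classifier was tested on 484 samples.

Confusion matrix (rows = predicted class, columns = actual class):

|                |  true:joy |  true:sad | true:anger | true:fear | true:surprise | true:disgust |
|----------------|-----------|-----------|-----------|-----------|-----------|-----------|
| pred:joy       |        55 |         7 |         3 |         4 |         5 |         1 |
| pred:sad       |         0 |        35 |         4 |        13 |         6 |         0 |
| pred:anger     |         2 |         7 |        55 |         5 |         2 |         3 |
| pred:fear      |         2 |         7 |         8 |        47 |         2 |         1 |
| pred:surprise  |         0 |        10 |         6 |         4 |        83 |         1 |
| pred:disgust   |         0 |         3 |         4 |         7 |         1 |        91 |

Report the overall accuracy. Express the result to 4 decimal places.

0.7562

Accuracy = trace / total = (55+35+55+47+83+91=366) / 484 = 366/484 = 0.7562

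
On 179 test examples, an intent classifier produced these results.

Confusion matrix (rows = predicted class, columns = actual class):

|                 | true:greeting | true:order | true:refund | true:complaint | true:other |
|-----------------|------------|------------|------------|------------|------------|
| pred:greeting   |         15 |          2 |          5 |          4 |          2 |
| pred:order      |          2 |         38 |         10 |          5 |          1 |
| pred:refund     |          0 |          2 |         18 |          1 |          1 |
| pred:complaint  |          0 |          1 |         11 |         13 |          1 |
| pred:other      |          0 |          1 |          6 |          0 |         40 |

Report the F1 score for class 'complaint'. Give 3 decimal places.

F1 score = 2·TP/(2·TP+FP+FN).
complaint: TP=13, FP=0+1+11+1=13, FN=4+5+1+0=10 → 26/49 = 0.5306

0.531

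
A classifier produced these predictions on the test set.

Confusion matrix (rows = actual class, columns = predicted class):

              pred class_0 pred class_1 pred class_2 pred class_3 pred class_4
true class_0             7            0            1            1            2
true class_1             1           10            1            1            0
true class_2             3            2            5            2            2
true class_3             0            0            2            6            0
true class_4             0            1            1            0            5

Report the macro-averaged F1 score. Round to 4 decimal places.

0.6228

Per-class F1 score (2·TP/(2·TP+FP+FN)):
  class_0: TP=7, FP=1+3+0+0=4, FN=0+1+1+2=4 → 14/22 = 0.63636
  class_1: TP=10, FP=0+2+0+1=3, FN=1+1+1+0=3 → 20/26 = 0.76923
  class_2: TP=5, FP=1+1+2+1=5, FN=3+2+2+2=9 → 10/24 = 0.41667
  class_3: TP=6, FP=1+1+2+0=4, FN=0+0+2+0=2 → 12/18 = 0.66667
  class_4: TP=5, FP=2+0+2+0=4, FN=0+1+1+0=2 → 10/16 = 0.62500
Macro-F1 score = mean = (0.63636 + 0.76923 + 0.41667 + 0.66667 + 0.62500) / 5 = 0.6228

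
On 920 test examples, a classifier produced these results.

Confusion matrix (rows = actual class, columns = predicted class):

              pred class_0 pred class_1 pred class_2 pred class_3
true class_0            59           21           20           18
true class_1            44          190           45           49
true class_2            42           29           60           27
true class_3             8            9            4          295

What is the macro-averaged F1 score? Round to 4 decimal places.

0.5873

Per-class F1 score (2·TP/(2·TP+FP+FN)):
  class_0: TP=59, FP=44+42+8=94, FN=21+20+18=59 → 118/271 = 0.43542
  class_1: TP=190, FP=21+29+9=59, FN=44+45+49=138 → 380/577 = 0.65858
  class_2: TP=60, FP=20+45+4=69, FN=42+29+27=98 → 120/287 = 0.41812
  class_3: TP=295, FP=18+49+27=94, FN=8+9+4=21 → 590/705 = 0.83688
Macro-F1 score = mean = (0.43542 + 0.65858 + 0.41812 + 0.83688) / 4 = 0.5873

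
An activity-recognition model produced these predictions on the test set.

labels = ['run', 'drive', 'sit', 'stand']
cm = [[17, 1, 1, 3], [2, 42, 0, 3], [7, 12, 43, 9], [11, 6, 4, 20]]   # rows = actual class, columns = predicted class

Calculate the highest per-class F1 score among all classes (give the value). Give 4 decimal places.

0.7778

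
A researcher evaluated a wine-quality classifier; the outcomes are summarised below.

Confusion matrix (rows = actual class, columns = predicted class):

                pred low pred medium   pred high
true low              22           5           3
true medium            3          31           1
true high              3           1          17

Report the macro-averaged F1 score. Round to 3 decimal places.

Per-class F1 score (2·TP/(2·TP+FP+FN)):
  low: TP=22, FP=3+3=6, FN=5+3=8 → 44/58 = 0.7586
  medium: TP=31, FP=5+1=6, FN=3+1=4 → 62/72 = 0.8611
  high: TP=17, FP=3+1=4, FN=3+1=4 → 34/42 = 0.8095
Macro-F1 score = mean = (0.7586 + 0.8611 + 0.8095) / 3 = 0.810

0.810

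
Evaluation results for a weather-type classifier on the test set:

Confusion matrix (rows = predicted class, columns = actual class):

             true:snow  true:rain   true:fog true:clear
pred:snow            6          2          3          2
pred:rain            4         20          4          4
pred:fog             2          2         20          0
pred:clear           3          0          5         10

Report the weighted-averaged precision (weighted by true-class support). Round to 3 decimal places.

Per-class precision (TP/(TP+FP)):
  snow: TP=6, FP=2+3+2=7 → 6/13 = 0.4615
  rain: TP=20, FP=4+4+4=12 → 20/32 = 0.6250
  fog: TP=20, FP=2+2+0=4 → 20/24 = 0.8333
  clear: TP=10, FP=3+0+5=8 → 10/18 = 0.5556
Weighted-precision = Σ (supportᵢ/N)·precisionᵢ with N=87: (15/87)·0.4615 + (24/87)·0.6250 + (32/87)·0.8333 + (16/87)·0.5556 = 0.661

0.661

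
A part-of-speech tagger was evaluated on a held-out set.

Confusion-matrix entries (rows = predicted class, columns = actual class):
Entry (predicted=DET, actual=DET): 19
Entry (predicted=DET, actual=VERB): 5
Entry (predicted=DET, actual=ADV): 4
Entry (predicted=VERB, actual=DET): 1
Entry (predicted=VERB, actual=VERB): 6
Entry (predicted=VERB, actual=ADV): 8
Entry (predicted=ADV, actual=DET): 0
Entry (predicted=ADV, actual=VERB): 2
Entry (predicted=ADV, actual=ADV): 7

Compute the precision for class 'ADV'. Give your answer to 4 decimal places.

0.7778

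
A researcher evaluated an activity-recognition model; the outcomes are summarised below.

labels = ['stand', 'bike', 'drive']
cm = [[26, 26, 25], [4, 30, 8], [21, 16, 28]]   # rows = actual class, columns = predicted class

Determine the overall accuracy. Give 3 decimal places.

0.457

Accuracy = trace / total = (26+30+28=84) / 184 = 84/184 = 0.457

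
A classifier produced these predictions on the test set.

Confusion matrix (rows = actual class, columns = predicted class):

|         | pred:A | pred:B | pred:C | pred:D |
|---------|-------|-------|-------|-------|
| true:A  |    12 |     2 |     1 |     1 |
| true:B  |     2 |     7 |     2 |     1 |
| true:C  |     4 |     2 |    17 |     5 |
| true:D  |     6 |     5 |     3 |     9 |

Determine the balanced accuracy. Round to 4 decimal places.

0.5829

Balanced accuracy = mean of per-class recall.
  A: recall = 12/16 = 0.75000
  B: recall = 7/12 = 0.58333
  C: recall = 17/28 = 0.60714
  D: recall = 9/23 = 0.39130
Mean = (0.75000 + 0.58333 + 0.60714 + 0.39130) / 4 = 0.5829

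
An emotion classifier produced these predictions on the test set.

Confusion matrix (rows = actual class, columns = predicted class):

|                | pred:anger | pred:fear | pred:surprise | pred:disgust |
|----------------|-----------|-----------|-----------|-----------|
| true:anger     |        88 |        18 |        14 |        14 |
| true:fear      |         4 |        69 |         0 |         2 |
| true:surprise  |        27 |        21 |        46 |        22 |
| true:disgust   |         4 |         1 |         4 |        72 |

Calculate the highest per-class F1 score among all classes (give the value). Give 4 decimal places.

Per-class F1 score (2·TP/(2·TP+FP+FN)):
  anger: TP=88, FP=4+27+4=35, FN=18+14+14=46 → 176/257 = 0.68482
  fear: TP=69, FP=18+21+1=40, FN=4+0+2=6 → 138/184 = 0.75000
  surprise: TP=46, FP=14+0+4=18, FN=27+21+22=70 → 92/180 = 0.51111
  disgust: TP=72, FP=14+2+22=38, FN=4+1+4=9 → 144/191 = 0.75393
Highest is class 'disgust' with F1 score = 0.7539.

0.7539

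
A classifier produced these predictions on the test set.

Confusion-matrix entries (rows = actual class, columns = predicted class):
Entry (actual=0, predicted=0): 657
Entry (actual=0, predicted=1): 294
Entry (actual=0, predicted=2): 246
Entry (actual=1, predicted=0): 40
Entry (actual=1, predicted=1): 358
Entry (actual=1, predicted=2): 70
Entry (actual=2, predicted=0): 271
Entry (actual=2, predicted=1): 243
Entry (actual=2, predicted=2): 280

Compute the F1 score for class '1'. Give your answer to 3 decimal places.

0.525

Treat '1' as positive and all other classes as negative.
F1 score = 2·TP/(2·TP+FP+FN).
1: TP=358, FP=294+243=537, FN=40+70=110 → 716/1363 = 0.5253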